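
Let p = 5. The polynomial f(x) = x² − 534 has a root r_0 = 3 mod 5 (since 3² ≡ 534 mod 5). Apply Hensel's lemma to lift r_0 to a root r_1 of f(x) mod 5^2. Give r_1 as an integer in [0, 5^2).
r_1 = 3 (mod 25)

Hensel's recurrence: r_{i+1} = r_i − f(r_i)·(f′(r_i))^{-1} mod 5^{i+2}, with f′(x) = 2x. Iterate:
  r_0 = 3 (mod 5)
  r_1 = 3 (mod 25)
Final: r_1 = 3, and one checks f(r_1) ≡ 0 mod 5^2.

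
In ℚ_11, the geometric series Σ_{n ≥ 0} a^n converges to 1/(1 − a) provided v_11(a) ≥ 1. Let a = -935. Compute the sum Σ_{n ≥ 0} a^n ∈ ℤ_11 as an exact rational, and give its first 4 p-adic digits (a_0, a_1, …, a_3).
Σ a^n = 1/(1 − a) = 1/936;  first 4 digits = (1, 3, 1, 1)

v_11(a) = 1 ≥ 1, so the series converges in ℤ_11 to 1/(1 − a) = 1/(1 − (-935)) = 1/936. Expand this rational in ℤ_11: compute digits iteratively via d_i = x_i mod 11, x_{i+1} = (x_i − d_i)/11. The first 4 digits are (1, 3, 1, 1).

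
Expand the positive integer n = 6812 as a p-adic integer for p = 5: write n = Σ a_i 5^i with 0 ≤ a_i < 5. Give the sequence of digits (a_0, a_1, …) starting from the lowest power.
(a_0, a_1, …) = (2, 2, 2, 4, 0, 2)

Repeated division by 5 gives the digits low-to-high: 6812 = 2 + 2·5^1 + 2·5^2 + 4·5^3 + 2·5^5. Digit sequence: (2, 2, 2, 4, 0, 2).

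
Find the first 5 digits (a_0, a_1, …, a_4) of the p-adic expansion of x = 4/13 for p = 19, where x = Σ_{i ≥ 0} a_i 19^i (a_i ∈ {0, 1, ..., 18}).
(a_0, …, a_4) = (12, 14, 8, 1, 16)

v_19(4/13) = 0 (numerator and denominator both coprime to 19), so x ∈ ℤ_19^×. Compute digits iteratively via a_i = x_i mod 19, x_{i+1} = (x_i − a_i)/19, with x_0 = x:
  x_0 = 4/13;  a_0 = 12;  x_1 = (x_0 − 12)/19 = -8/13
  x_1 = -8/13;  a_1 = 14;  x_2 = (x_1 − 14)/19 = -10/13
  x_2 = -10/13;  a_2 = 8;  x_3 = (x_2 − 8)/19 = -6/13
  x_3 = -6/13;  a_3 = 1;  x_4 = (x_3 − 1)/19 = -1/13
  x_4 = -1/13;  a_4 = 16;  x_5 = (x_4 − 16)/19 = -11/13
Digits: (12, 14, 8, 1, 16).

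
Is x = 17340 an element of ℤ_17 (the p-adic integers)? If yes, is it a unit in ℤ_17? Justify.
x ∈ ℤ_17 but not a unit; v_17(x) = 2 > 0

ℤ_17 = {x ∈ ℚ_17 : v_17(x) ≥ 0} and ℤ_17^× = {x ∈ ℤ_17 : v_17(x) = 0}. Here v_17(17340) = v_17(num) − v_17(den) = 2; compare against these criteria.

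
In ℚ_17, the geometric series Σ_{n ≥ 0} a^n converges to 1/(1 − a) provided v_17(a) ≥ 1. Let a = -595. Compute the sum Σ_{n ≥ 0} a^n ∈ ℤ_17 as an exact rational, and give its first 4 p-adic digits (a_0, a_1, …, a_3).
Σ a^n = 1/(1 − a) = 1/596;  first 4 digits = (1, 16, 15, 2)

v_17(a) = 1 ≥ 1, so the series converges in ℤ_17 to 1/(1 − a) = 1/(1 − (-595)) = 1/596. Expand this rational in ℤ_17: compute digits iteratively via d_i = x_i mod 17, x_{i+1} = (x_i − d_i)/17. The first 4 digits are (1, 16, 15, 2).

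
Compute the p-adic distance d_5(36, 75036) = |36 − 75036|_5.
d_5(36, 75036) = 1/3125

Step 1 — x − y = 36 − 75036 = -75000. Step 2 — v_5(-75000) = 5 (factor: -75000 = −(5^5 · 24); the sign does not affect v_p). Step 3 — |x − y|_5 = 5^{-5} = 1/3125.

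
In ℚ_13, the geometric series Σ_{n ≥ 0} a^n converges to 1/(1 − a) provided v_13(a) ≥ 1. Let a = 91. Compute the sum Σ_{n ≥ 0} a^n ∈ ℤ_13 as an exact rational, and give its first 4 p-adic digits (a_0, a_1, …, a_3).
Σ a^n = 1/(1 − a) = -1/90;  first 4 digits = (1, 7, 10, 8)

v_13(a) = 1 ≥ 1, so the series converges in ℤ_13 to 1/(1 − a) = 1/(1 − 91) = -1/90. Expand this rational in ℤ_13: compute digits iteratively via d_i = x_i mod 13, x_{i+1} = (x_i − d_i)/13. The first 4 digits are (1, 7, 10, 8).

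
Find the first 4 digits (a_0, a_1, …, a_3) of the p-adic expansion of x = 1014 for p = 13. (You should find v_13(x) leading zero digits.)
(a_0, …, a_3) = (0, 0, 6, 0)

v_13(1014) = 2, so a_0 = ... = a_1 = 0. Factor out: x = 13^2 · u with u = 6 a unit in ℤ_13. Expand u iteratively via a_{v+i} = u_i mod 13, u_{i+1} = (u_i − a_{v+i})/13:
  u_0 = 6;  a_2 = 6;  u_1 = (u_0 − 6)/13 = 0
  u_1 = 0;  a_3 = 0;  u_2 = (u_1 − 0)/13 = 0
Digits: (0, 0, 6, 0).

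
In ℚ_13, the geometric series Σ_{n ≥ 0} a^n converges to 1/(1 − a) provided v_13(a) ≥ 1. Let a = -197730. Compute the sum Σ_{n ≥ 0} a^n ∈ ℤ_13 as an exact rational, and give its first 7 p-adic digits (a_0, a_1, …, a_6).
Σ a^n = 1/(1 − a) = 1/197731;  first 7 digits = (1, 0, 0, 1, 6, 12, 0)

v_13(a) = 3 ≥ 1, so the series converges in ℤ_13 to 1/(1 − a) = 1/(1 − (-197730)) = 1/197731. Expand this rational in ℤ_13: compute digits iteratively via d_i = x_i mod 13, x_{i+1} = (x_i − d_i)/13. The first 7 digits are (1, 0, 0, 1, 6, 12, 0).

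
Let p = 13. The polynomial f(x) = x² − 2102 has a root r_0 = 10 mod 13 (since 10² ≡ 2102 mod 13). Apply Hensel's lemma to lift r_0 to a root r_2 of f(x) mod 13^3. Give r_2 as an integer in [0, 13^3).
r_2 = 634 (mod 2197)

Hensel's recurrence: r_{i+1} = r_i − f(r_i)·(f′(r_i))^{-1} mod 13^{i+2}, with f′(x) = 2x. Iterate:
  r_0 = 10 (mod 13)
  r_1 = 127 (mod 169)
  r_2 = 634 (mod 2197)
Final: r_2 = 634, and one checks f(r_2) ≡ 0 mod 13^3.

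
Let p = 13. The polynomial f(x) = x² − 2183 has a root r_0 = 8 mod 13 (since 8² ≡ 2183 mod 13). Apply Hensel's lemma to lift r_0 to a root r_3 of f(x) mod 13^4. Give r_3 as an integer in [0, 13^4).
r_3 = 27698 (mod 28561)

Hensel's recurrence: r_{i+1} = r_i − f(r_i)·(f′(r_i))^{-1} mod 13^{i+2}, with f′(x) = 2x. Iterate:
  r_0 = 8 (mod 13)
  r_1 = 151 (mod 169)
  r_2 = 1334 (mod 2197)
  r_3 = 27698 (mod 28561)
Final: r_3 = 27698, and one checks f(r_3) ≡ 0 mod 13^4.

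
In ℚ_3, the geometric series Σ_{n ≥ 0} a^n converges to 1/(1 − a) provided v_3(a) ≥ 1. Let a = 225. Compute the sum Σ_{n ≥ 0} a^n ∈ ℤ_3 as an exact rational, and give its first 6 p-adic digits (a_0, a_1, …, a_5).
Σ a^n = 1/(1 − a) = -1/224;  first 6 digits = (1, 0, 1, 2, 0, 2)

v_3(a) = 2 ≥ 1, so the series converges in ℤ_3 to 1/(1 − a) = 1/(1 − 225) = -1/224. Expand this rational in ℤ_3: compute digits iteratively via d_i = x_i mod 3, x_{i+1} = (x_i − d_i)/3. The first 6 digits are (1, 0, 1, 2, 0, 2).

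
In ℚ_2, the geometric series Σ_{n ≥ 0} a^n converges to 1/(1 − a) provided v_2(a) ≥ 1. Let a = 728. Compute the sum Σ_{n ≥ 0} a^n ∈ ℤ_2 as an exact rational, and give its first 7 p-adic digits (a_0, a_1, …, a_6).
Σ a^n = 1/(1 − a) = -1/727;  first 7 digits = (1, 0, 0, 1, 1, 0, 0)

v_2(a) = 3 ≥ 1, so the series converges in ℤ_2 to 1/(1 − a) = 1/(1 − 728) = -1/727. Expand this rational in ℤ_2: compute digits iteratively via d_i = x_i mod 2, x_{i+1} = (x_i − d_i)/2. The first 7 digits are (1, 0, 0, 1, 1, 0, 0).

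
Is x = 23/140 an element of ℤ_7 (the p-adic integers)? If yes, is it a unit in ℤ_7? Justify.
x ∉ ℤ_7 (v_7(x) = -1 < 0)

ℤ_7 = {x ∈ ℚ_7 : v_7(x) ≥ 0} and ℤ_7^× = {x ∈ ℤ_7 : v_7(x) = 0}. Here v_7(23/140) = v_7(num) − v_7(den) = -1; compare against these criteria.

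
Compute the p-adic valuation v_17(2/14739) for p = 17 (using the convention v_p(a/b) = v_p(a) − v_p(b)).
v_17(2/14739) = -3

Factor powers of 17 from the numerator and denominator of the reduced fraction: 2 = 17^0 · 2 and 14739 = 17^3 · 3. Apply v_p(a/b) = v_p(a) − v_p(b): v_17(2/14739) = 0 − 3 = -3.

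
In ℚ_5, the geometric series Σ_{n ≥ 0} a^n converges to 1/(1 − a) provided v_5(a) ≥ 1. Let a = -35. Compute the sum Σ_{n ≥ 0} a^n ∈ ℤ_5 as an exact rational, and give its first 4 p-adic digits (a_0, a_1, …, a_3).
Σ a^n = 1/(1 − a) = 1/36;  first 4 digits = (1, 3, 2, 1)

v_5(a) = 1 ≥ 1, so the series converges in ℤ_5 to 1/(1 − a) = 1/(1 − (-35)) = 1/36. Expand this rational in ℤ_5: compute digits iteratively via d_i = x_i mod 5, x_{i+1} = (x_i − d_i)/5. The first 4 digits are (1, 3, 2, 1).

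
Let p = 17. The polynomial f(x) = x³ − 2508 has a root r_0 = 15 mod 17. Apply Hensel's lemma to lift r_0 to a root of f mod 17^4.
r_3 = 40475 (mod 83521)

Hensel: r_{i+1} = r_i − f(r_i)/f′(r_i) mod 17^{i+2}, where f′(x) = 3x². Iterate:
  r_0 = 15 (mod 17)
  r_1 = 15 (mod 289)
  r_2 = 1171 (mod 4913)
  r_3 = 40475 (mod 83521)
Final: r = 40475 with f(r) ≡ 0 mod 17^4.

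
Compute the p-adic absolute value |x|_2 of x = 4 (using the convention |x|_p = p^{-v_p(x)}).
|4|_2 = 1/4

Step 1 — compute v_2(x) by factoring powers of 2 out of the numerator and denominator: v_2(4) = 2. Step 2 — apply |x|_p = p^{-v_p(x)} = 2^{-2} = 1/4.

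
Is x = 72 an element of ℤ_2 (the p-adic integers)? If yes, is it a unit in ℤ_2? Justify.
x ∈ ℤ_2 but not a unit; v_2(x) = 3 > 0

ℤ_2 = {x ∈ ℚ_2 : v_2(x) ≥ 0} and ℤ_2^× = {x ∈ ℤ_2 : v_2(x) = 0}. Here v_2(72) = v_2(num) − v_2(den) = 3; compare against these criteria.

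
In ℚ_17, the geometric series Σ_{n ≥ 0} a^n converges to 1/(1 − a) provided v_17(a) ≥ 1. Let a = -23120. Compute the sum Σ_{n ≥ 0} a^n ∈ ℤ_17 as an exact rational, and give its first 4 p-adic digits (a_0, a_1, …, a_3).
Σ a^n = 1/(1 − a) = 1/23121;  first 4 digits = (1, 0, 5, 12)

v_17(a) = 2 ≥ 1, so the series converges in ℤ_17 to 1/(1 − a) = 1/(1 − (-23120)) = 1/23121. Expand this rational in ℤ_17: compute digits iteratively via d_i = x_i mod 17, x_{i+1} = (x_i − d_i)/17. The first 4 digits are (1, 0, 5, 12).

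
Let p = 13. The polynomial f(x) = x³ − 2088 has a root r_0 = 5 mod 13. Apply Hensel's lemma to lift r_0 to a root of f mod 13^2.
r_1 = 83 (mod 169)

Hensel: r_{i+1} = r_i − f(r_i)/f′(r_i) mod 13^{i+2}, where f′(x) = 3x². Iterate:
  r_0 = 5 (mod 13)
  r_1 = 83 (mod 169)
Final: r = 83 with f(r) ≡ 0 mod 13^2.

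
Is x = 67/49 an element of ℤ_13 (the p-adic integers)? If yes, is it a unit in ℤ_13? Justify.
x ∈ ℤ_13^× (unit); v_13(x) = 0

ℤ_13 = {x ∈ ℚ_13 : v_13(x) ≥ 0} and ℤ_13^× = {x ∈ ℤ_13 : v_13(x) = 0}. Here v_13(67/49) = v_13(num) − v_13(den) = 0; compare against these criteria.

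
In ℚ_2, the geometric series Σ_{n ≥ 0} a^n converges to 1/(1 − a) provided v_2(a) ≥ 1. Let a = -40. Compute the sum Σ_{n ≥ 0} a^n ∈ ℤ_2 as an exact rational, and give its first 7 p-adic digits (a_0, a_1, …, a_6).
Σ a^n = 1/(1 − a) = 1/41;  first 7 digits = (1, 0, 0, 1, 1, 0, 0)

v_2(a) = 3 ≥ 1, so the series converges in ℤ_2 to 1/(1 − a) = 1/(1 − (-40)) = 1/41. Expand this rational in ℤ_2: compute digits iteratively via d_i = x_i mod 2, x_{i+1} = (x_i − d_i)/2. The first 7 digits are (1, 0, 0, 1, 1, 0, 0).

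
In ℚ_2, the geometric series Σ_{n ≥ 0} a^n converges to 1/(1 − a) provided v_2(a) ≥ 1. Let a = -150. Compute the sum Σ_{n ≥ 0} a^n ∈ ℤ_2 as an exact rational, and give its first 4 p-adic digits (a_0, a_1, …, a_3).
Σ a^n = 1/(1 − a) = 1/151;  first 4 digits = (1, 1, 1, 0)

v_2(a) = 1 ≥ 1, so the series converges in ℤ_2 to 1/(1 − a) = 1/(1 − (-150)) = 1/151. Expand this rational in ℤ_2: compute digits iteratively via d_i = x_i mod 2, x_{i+1} = (x_i − d_i)/2. The first 4 digits are (1, 1, 1, 0).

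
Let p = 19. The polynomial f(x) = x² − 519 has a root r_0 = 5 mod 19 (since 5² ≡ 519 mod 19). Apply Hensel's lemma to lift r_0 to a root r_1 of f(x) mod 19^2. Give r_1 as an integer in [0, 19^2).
r_1 = 271 (mod 361)

Hensel's recurrence: r_{i+1} = r_i − f(r_i)·(f′(r_i))^{-1} mod 19^{i+2}, with f′(x) = 2x. Iterate:
  r_0 = 5 (mod 19)
  r_1 = 271 (mod 361)
Final: r_1 = 271, and one checks f(r_1) ≡ 0 mod 19^2.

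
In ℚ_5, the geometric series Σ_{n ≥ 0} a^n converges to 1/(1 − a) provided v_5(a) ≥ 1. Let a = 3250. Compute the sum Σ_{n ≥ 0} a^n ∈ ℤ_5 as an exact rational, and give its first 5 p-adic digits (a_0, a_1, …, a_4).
Σ a^n = 1/(1 − a) = -1/3249;  first 5 digits = (1, 0, 0, 1, 0)

v_5(a) = 3 ≥ 1, so the series converges in ℤ_5 to 1/(1 − a) = 1/(1 − 3250) = -1/3249. Expand this rational in ℤ_5: compute digits iteratively via d_i = x_i mod 5, x_{i+1} = (x_i − d_i)/5. The first 5 digits are (1, 0, 0, 1, 0).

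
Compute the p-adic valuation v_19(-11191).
v_19(-11191) = 2

v_19(n) is the largest exponent k such that 19^k divides n. Factor out: -11191 = -19^2 · 31. (Sign doesn't affect v_p.) So v_19(-11191) = 2.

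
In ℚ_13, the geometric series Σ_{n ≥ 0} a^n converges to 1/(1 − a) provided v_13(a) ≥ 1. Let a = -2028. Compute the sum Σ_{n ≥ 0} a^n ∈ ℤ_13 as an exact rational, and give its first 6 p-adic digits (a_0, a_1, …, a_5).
Σ a^n = 1/(1 − a) = 1/2029;  first 6 digits = (1, 0, 1, 12, 0, 11)

v_13(a) = 2 ≥ 1, so the series converges in ℤ_13 to 1/(1 − a) = 1/(1 − (-2028)) = 1/2029. Expand this rational in ℤ_13: compute digits iteratively via d_i = x_i mod 13, x_{i+1} = (x_i − d_i)/13. The first 6 digits are (1, 0, 1, 12, 0, 11).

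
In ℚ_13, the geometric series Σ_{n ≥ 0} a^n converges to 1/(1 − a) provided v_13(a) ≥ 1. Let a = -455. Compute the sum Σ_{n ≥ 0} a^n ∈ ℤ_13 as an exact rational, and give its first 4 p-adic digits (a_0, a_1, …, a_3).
Σ a^n = 1/(1 − a) = 1/456;  first 4 digits = (1, 4, 0, 2)

v_13(a) = 1 ≥ 1, so the series converges in ℤ_13 to 1/(1 − a) = 1/(1 − (-455)) = 1/456. Expand this rational in ℤ_13: compute digits iteratively via d_i = x_i mod 13, x_{i+1} = (x_i − d_i)/13. The first 4 digits are (1, 4, 0, 2).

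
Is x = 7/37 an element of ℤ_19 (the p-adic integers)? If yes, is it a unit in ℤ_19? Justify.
x ∈ ℤ_19^× (unit); v_19(x) = 0

ℤ_19 = {x ∈ ℚ_19 : v_19(x) ≥ 0} and ℤ_19^× = {x ∈ ℤ_19 : v_19(x) = 0}. Here v_19(7/37) = v_19(num) − v_19(den) = 0; compare against these criteria.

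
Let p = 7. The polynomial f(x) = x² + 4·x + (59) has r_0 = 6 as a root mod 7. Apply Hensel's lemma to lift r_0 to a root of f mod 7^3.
r_2 = 265 (mod 343)

Hensel: r_{i+1} = r_i − f(r_i)·(f′(r_i))^{-1} mod 7^{i+2}, f′(x) = 2x + 4. Iterate:
  r_0 = 6 (mod 7)
  r_1 = 20 (mod 49)
  r_2 = 265 (mod 343)
Final: r = 265 satisfies f(r) ≡ 0 mod 7^3.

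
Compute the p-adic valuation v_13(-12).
v_13(-12) = 0

v_13(n) is the largest exponent k such that 13^k divides n. Factor out: -12 = -13^0 · 12. (Sign doesn't affect v_p.) So v_13(-12) = 0.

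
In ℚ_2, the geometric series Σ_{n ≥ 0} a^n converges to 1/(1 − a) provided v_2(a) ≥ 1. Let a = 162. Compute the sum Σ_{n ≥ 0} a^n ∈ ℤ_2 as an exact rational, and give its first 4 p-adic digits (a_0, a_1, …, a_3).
Σ a^n = 1/(1 − a) = -1/161;  first 4 digits = (1, 1, 1, 1)

v_2(a) = 1 ≥ 1, so the series converges in ℤ_2 to 1/(1 − a) = 1/(1 − 162) = -1/161. Expand this rational in ℤ_2: compute digits iteratively via d_i = x_i mod 2, x_{i+1} = (x_i − d_i)/2. The first 4 digits are (1, 1, 1, 1).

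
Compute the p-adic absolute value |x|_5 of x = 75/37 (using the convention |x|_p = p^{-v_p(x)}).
|75/37|_5 = 1/25

Step 1 — compute v_5(x) by factoring powers of 5 out of the numerator and denominator: v_5(75/37) = 2. Step 2 — apply |x|_p = p^{-v_p(x)} = 5^{-2} = 1/25.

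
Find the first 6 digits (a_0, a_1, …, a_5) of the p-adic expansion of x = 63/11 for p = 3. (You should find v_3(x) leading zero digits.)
(a_0, …, a_5) = (0, 0, 2, 2, 0, 0)

v_3(63/11) = 2, so a_0 = ... = a_1 = 0. Factor out: x = 3^2 · u with u = 7/11 a unit in ℤ_3. Expand u iteratively via a_{v+i} = u_i mod 3, u_{i+1} = (u_i − a_{v+i})/3:
  u_0 = 7/11;  a_2 = 2;  u_1 = (u_0 − 2)/3 = -5/11
  u_1 = -5/11;  a_3 = 2;  u_2 = (u_1 − 2)/3 = -9/11
  u_2 = -9/11;  a_4 = 0;  u_3 = (u_2 − 0)/3 = -3/11
  u_3 = -3/11;  a_5 = 0;  u_4 = (u_3 − 0)/3 = -1/11
Digits: (0, 0, 2, 2, 0, 0).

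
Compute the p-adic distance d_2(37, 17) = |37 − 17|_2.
d_2(37, 17) = 1/4

Step 1 — x − y = 37 − 17 = 20. Step 2 — v_2(20) = 2 (factor: 20 = (2^2 · 5); the sign does not affect v_p). Step 3 — |x − y|_2 = 2^{-2} = 1/4.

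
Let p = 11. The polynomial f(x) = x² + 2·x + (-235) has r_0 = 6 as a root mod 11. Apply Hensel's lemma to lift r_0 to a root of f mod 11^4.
r_3 = 270 (mod 14641)

Hensel: r_{i+1} = r_i − f(r_i)·(f′(r_i))^{-1} mod 11^{i+2}, f′(x) = 2x + 2. Iterate:
  r_0 = 6 (mod 11)
  r_1 = 28 (mod 121)
  r_2 = 270 (mod 1331)
  r_3 = 270 (mod 14641)
Final: r = 270 satisfies f(r) ≡ 0 mod 11^4.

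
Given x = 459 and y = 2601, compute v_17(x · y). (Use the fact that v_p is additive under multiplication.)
v_17(1193859) = 3

v_p(x) = 1 (factor: 459 = 17^1 · 27); v_p(y) = 2 (factor: 2601 = 17^2 · 9). Additivity: v_p(xy) = v_p(x) + v_p(y) = 1 + 2 = 3. (Direct check: xy = 1193859 = 17^3 · (243).)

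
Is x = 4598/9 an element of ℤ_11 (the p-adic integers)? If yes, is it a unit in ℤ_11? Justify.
x ∈ ℤ_11 but not a unit; v_11(x) = 2 > 0

ℤ_11 = {x ∈ ℚ_11 : v_11(x) ≥ 0} and ℤ_11^× = {x ∈ ℤ_11 : v_11(x) = 0}. Here v_11(4598/9) = v_11(num) − v_11(den) = 2; compare against these criteria.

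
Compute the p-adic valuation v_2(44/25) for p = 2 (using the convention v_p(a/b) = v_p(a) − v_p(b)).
v_2(44/25) = 2

Factor powers of 2 from the numerator and denominator of the reduced fraction: 44 = 2^2 · 11 and 25 = 2^0 · 25. Apply v_p(a/b) = v_p(a) − v_p(b): v_2(44/25) = 2 − 0 = 2.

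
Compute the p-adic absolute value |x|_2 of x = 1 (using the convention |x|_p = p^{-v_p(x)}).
|1|_2 = 1

Step 1 — compute v_2(x) by factoring powers of 2 out of the numerator and denominator: v_2(1) = 0. Step 2 — apply |x|_p = p^{-v_p(x)} = 2^{0} = 1.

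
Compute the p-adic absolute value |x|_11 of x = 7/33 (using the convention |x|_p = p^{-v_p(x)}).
|7/33|_11 = 11

Step 1 — compute v_11(x) by factoring powers of 11 out of the numerator and denominator: v_11(7/33) = -1. Step 2 — apply |x|_p = p^{-v_p(x)} = 11^{1} = 11.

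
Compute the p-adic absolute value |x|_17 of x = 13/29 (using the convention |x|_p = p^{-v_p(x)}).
|13/29|_17 = 1

Step 1 — compute v_17(x) by factoring powers of 17 out of the numerator and denominator: v_17(13/29) = 0. Step 2 — apply |x|_p = p^{-v_p(x)} = 17^{0} = 1.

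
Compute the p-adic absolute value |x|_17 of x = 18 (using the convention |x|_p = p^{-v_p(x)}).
|18|_17 = 1

Step 1 — compute v_17(x) by factoring powers of 17 out of the numerator and denominator: v_17(18) = 0. Step 2 — apply |x|_p = p^{-v_p(x)} = 17^{0} = 1.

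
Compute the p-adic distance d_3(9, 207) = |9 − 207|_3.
d_3(9, 207) = 1/9

Step 1 — x − y = 9 − 207 = -198. Step 2 — v_3(-198) = 2 (factor: -198 = −(3^2 · 22); the sign does not affect v_p). Step 3 — |x − y|_3 = 3^{-2} = 1/9.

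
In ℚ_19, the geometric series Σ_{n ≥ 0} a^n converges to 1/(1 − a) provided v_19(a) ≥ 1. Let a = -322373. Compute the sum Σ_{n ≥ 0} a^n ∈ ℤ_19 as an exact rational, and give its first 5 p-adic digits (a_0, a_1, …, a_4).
Σ a^n = 1/(1 − a) = 1/322374;  first 5 digits = (1, 0, 0, 10, 16)

v_19(a) = 3 ≥ 1, so the series converges in ℤ_19 to 1/(1 − a) = 1/(1 − (-322373)) = 1/322374. Expand this rational in ℤ_19: compute digits iteratively via d_i = x_i mod 19, x_{i+1} = (x_i − d_i)/19. The first 5 digits are (1, 0, 0, 10, 16).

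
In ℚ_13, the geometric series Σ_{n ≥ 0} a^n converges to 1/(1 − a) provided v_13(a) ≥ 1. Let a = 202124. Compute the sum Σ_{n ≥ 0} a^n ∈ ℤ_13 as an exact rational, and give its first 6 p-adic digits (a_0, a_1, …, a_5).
Σ a^n = 1/(1 − a) = -1/202123;  first 6 digits = (1, 0, 0, 1, 7, 0)

v_13(a) = 3 ≥ 1, so the series converges in ℤ_13 to 1/(1 − a) = 1/(1 − 202124) = -1/202123. Expand this rational in ℤ_13: compute digits iteratively via d_i = x_i mod 13, x_{i+1} = (x_i − d_i)/13. The first 6 digits are (1, 0, 0, 1, 7, 0).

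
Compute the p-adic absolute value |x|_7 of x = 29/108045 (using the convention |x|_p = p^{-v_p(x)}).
|29/108045|_7 = 2401

Step 1 — compute v_7(x) by factoring powers of 7 out of the numerator and denominator: v_7(29/108045) = -4. Step 2 — apply |x|_p = p^{-v_p(x)} = 7^{4} = 2401.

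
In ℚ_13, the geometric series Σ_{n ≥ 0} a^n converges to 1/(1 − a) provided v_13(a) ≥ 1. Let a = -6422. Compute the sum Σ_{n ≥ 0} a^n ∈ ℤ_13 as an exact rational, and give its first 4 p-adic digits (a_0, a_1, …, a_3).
Σ a^n = 1/(1 − a) = 1/6423;  first 4 digits = (1, 0, 1, 10)

v_13(a) = 2 ≥ 1, so the series converges in ℤ_13 to 1/(1 − a) = 1/(1 − (-6422)) = 1/6423. Expand this rational in ℤ_13: compute digits iteratively via d_i = x_i mod 13, x_{i+1} = (x_i − d_i)/13. The first 4 digits are (1, 0, 1, 10).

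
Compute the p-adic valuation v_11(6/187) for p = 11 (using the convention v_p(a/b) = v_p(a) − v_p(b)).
v_11(6/187) = -1

Factor powers of 11 from the numerator and denominator of the reduced fraction: 6 = 11^0 · 6 and 187 = 11^1 · 17. Apply v_p(a/b) = v_p(a) − v_p(b): v_11(6/187) = 0 − 1 = -1.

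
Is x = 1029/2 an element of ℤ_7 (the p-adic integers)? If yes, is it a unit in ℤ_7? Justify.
x ∈ ℤ_7 but not a unit; v_7(x) = 3 > 0

ℤ_7 = {x ∈ ℚ_7 : v_7(x) ≥ 0} and ℤ_7^× = {x ∈ ℤ_7 : v_7(x) = 0}. Here v_7(1029/2) = v_7(num) − v_7(den) = 3; compare against these criteria.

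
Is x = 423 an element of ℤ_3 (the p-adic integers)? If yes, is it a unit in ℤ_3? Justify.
x ∈ ℤ_3 but not a unit; v_3(x) = 2 > 0

ℤ_3 = {x ∈ ℚ_3 : v_3(x) ≥ 0} and ℤ_3^× = {x ∈ ℤ_3 : v_3(x) = 0}. Here v_3(423) = v_3(num) − v_3(den) = 2; compare against these criteria.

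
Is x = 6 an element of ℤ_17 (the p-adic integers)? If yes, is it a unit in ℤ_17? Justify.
x ∈ ℤ_17^× (unit); v_17(x) = 0

ℤ_17 = {x ∈ ℚ_17 : v_17(x) ≥ 0} and ℤ_17^× = {x ∈ ℤ_17 : v_17(x) = 0}. Here v_17(6) = v_17(num) − v_17(den) = 0; compare against these criteria.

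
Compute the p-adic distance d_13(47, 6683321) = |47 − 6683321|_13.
d_13(47, 6683321) = 1/371293

Step 1 — x − y = 47 − 6683321 = -6683274. Step 2 — v_13(-6683274) = 5 (factor: -6683274 = −(13^5 · 18); the sign does not affect v_p). Step 3 — |x − y|_13 = 13^{-5} = 1/371293.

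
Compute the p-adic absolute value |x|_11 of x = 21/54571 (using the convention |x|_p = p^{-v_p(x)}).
|21/54571|_11 = 1331

Step 1 — compute v_11(x) by factoring powers of 11 out of the numerator and denominator: v_11(21/54571) = -3. Step 2 — apply |x|_p = p^{-v_p(x)} = 11^{3} = 1331.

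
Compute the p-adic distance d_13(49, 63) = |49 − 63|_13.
d_13(49, 63) = 1

Step 1 — x − y = 49 − 63 = -14. Step 2 — v_13(-14) = 0 (factor: -14 = −(13^0 · 14); the sign does not affect v_p). Step 3 — |x − y|_13 = 13^{0} = 1.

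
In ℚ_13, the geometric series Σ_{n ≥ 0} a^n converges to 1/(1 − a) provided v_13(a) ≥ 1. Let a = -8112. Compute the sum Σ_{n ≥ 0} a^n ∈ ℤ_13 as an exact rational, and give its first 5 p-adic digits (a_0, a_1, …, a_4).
Σ a^n = 1/(1 − a) = 1/8113;  first 5 digits = (1, 0, 4, 9, 2)

v_13(a) = 2 ≥ 1, so the series converges in ℤ_13 to 1/(1 − a) = 1/(1 − (-8112)) = 1/8113. Expand this rational in ℤ_13: compute digits iteratively via d_i = x_i mod 13, x_{i+1} = (x_i − d_i)/13. The first 5 digits are (1, 0, 4, 9, 2).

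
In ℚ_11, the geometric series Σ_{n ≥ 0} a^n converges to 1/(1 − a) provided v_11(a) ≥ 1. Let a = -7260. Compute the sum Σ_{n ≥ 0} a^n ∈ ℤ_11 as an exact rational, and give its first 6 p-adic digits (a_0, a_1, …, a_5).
Σ a^n = 1/(1 − a) = 1/7261;  first 6 digits = (1, 0, 6, 5, 2, 8)

v_11(a) = 2 ≥ 1, so the series converges in ℤ_11 to 1/(1 − a) = 1/(1 − (-7260)) = 1/7261. Expand this rational in ℤ_11: compute digits iteratively via d_i = x_i mod 11, x_{i+1} = (x_i − d_i)/11. The first 6 digits are (1, 0, 6, 5, 2, 8).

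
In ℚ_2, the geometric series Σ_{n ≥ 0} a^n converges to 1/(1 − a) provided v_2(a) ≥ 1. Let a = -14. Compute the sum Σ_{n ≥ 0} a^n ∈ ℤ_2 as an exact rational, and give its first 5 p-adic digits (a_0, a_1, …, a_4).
Σ a^n = 1/(1 − a) = 1/15;  first 5 digits = (1, 1, 1, 1, 0)

v_2(a) = 1 ≥ 1, so the series converges in ℤ_2 to 1/(1 − a) = 1/(1 − (-14)) = 1/15. Expand this rational in ℤ_2: compute digits iteratively via d_i = x_i mod 2, x_{i+1} = (x_i − d_i)/2. The first 5 digits are (1, 1, 1, 1, 0).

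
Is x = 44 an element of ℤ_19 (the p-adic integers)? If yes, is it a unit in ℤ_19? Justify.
x ∈ ℤ_19^× (unit); v_19(x) = 0

ℤ_19 = {x ∈ ℚ_19 : v_19(x) ≥ 0} and ℤ_19^× = {x ∈ ℤ_19 : v_19(x) = 0}. Here v_19(44) = v_19(num) − v_19(den) = 0; compare against these criteria.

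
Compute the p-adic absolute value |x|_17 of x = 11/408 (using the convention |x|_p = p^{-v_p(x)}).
|11/408|_17 = 17

Step 1 — compute v_17(x) by factoring powers of 17 out of the numerator and denominator: v_17(11/408) = -1. Step 2 — apply |x|_p = p^{-v_p(x)} = 17^{1} = 17.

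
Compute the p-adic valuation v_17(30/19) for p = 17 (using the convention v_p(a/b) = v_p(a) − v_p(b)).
v_17(30/19) = 0

Factor powers of 17 from the numerator and denominator of the reduced fraction: 30 = 17^0 · 30 and 19 = 17^0 · 19. Apply v_p(a/b) = v_p(a) − v_p(b): v_17(30/19) = 0 − 0 = 0.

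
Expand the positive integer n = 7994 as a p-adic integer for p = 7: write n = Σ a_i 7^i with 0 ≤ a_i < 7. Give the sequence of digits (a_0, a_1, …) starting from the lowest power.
(a_0, a_1, …) = (0, 1, 2, 2, 3)

Repeated division by 7 gives the digits low-to-high: 7994 = 1·7^1 + 2·7^2 + 2·7^3 + 3·7^4. Digit sequence: (0, 1, 2, 2, 3).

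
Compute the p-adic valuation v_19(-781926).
v_19(-781926) = 4

v_19(n) is the largest exponent k such that 19^k divides n. Factor out: -781926 = -19^4 · 6. (Sign doesn't affect v_p.) So v_19(-781926) = 4.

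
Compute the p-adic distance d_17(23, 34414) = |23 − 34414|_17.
d_17(23, 34414) = 1/4913

Step 1 — x − y = 23 − 34414 = -34391. Step 2 — v_17(-34391) = 3 (factor: -34391 = −(17^3 · 7); the sign does not affect v_p). Step 3 — |x − y|_17 = 17^{-3} = 1/4913.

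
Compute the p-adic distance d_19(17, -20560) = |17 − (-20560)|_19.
d_19(17, -20560) = 1/6859

Step 1 — x − y = 17 − (-20560) = 20577. Step 2 — v_19(20577) = 3 (factor: 20577 = (19^3 · 3); the sign does not affect v_p). Step 3 — |x − y|_19 = 19^{-3} = 1/6859.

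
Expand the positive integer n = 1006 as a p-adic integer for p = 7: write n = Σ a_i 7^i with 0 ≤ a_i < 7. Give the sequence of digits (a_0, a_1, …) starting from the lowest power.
(a_0, a_1, …) = (5, 3, 6, 2)

Repeated division by 7 gives the digits low-to-high: 1006 = 5 + 3·7^1 + 6·7^2 + 2·7^3. Digit sequence: (5, 3, 6, 2).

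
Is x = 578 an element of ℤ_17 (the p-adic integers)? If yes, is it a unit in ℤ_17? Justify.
x ∈ ℤ_17 but not a unit; v_17(x) = 2 > 0

ℤ_17 = {x ∈ ℚ_17 : v_17(x) ≥ 0} and ℤ_17^× = {x ∈ ℤ_17 : v_17(x) = 0}. Here v_17(578) = v_17(num) − v_17(den) = 2; compare against these criteria.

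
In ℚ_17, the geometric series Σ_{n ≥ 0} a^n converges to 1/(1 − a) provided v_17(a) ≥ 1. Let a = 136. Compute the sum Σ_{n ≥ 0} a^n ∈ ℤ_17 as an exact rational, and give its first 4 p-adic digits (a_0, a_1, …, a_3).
Σ a^n = 1/(1 − a) = -1/135;  first 4 digits = (1, 8, 13, 5)

v_17(a) = 1 ≥ 1, so the series converges in ℤ_17 to 1/(1 − a) = 1/(1 − 136) = -1/135. Expand this rational in ℤ_17: compute digits iteratively via d_i = x_i mod 17, x_{i+1} = (x_i − d_i)/17. The first 4 digits are (1, 8, 13, 5).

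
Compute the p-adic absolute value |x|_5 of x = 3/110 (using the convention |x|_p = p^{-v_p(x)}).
|3/110|_5 = 5

Step 1 — compute v_5(x) by factoring powers of 5 out of the numerator and denominator: v_5(3/110) = -1. Step 2 — apply |x|_p = p^{-v_p(x)} = 5^{1} = 5.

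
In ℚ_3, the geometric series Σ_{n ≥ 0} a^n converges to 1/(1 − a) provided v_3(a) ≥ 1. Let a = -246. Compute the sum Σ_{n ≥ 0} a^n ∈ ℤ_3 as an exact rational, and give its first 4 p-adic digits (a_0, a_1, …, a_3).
Σ a^n = 1/(1 − a) = 1/247;  first 4 digits = (1, 2, 0, 2)

v_3(a) = 1 ≥ 1, so the series converges in ℤ_3 to 1/(1 − a) = 1/(1 − (-246)) = 1/247. Expand this rational in ℤ_3: compute digits iteratively via d_i = x_i mod 3, x_{i+1} = (x_i − d_i)/3. The first 4 digits are (1, 2, 0, 2).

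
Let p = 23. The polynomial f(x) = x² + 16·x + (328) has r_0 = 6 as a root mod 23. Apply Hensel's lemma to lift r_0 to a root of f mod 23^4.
r_3 = 215217 (mod 279841)

Hensel: r_{i+1} = r_i − f(r_i)·(f′(r_i))^{-1} mod 23^{i+2}, f′(x) = 2x + 16. Iterate:
  r_0 = 6 (mod 23)
  r_1 = 443 (mod 529)
  r_2 = 8378 (mod 12167)
  r_3 = 215217 (mod 279841)
Final: r = 215217 satisfies f(r) ≡ 0 mod 23^4.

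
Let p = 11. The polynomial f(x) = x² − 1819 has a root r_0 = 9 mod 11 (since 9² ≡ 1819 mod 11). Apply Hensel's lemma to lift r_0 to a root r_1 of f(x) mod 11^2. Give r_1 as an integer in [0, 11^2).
r_1 = 119 (mod 121)

Hensel's recurrence: r_{i+1} = r_i − f(r_i)·(f′(r_i))^{-1} mod 11^{i+2}, with f′(x) = 2x. Iterate:
  r_0 = 9 (mod 11)
  r_1 = 119 (mod 121)
Final: r_1 = 119, and one checks f(r_1) ≡ 0 mod 11^2.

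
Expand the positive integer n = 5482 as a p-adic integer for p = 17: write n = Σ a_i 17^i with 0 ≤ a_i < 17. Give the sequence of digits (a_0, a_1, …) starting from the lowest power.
(a_0, a_1, …) = (8, 16, 1, 1)

Repeated division by 17 gives the digits low-to-high: 5482 = 8 + 16·17^1 + 1·17^2 + 1·17^3. Digit sequence: (8, 16, 1, 1).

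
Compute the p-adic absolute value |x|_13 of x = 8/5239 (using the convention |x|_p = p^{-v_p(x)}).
|8/5239|_13 = 169

Step 1 — compute v_13(x) by factoring powers of 13 out of the numerator and denominator: v_13(8/5239) = -2. Step 2 — apply |x|_p = p^{-v_p(x)} = 13^{2} = 169.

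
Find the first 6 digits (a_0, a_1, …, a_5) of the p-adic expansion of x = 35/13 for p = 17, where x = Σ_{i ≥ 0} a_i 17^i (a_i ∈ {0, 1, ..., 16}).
(a_0, …, a_5) = (4, 13, 11, 15, 3, 5)

v_17(35/13) = 0 (numerator and denominator both coprime to 17), so x ∈ ℤ_17^×. Compute digits iteratively via a_i = x_i mod 17, x_{i+1} = (x_i − a_i)/17, with x_0 = x:
  x_0 = 35/13;  a_0 = 4;  x_1 = (x_0 − 4)/17 = -1/13
  x_1 = -1/13;  a_1 = 13;  x_2 = (x_1 − 13)/17 = -10/13
  x_2 = -10/13;  a_2 = 11;  x_3 = (x_2 − 11)/17 = -9/13
  x_3 = -9/13;  a_3 = 15;  x_4 = (x_3 − 15)/17 = -12/13
  x_4 = -12/13;  a_4 = 3;  x_5 = (x_4 − 3)/17 = -3/13
  x_5 = -3/13;  a_5 = 5;  x_6 = (x_5 − 5)/17 = -4/13
Digits: (4, 13, 11, 15, 3, 5).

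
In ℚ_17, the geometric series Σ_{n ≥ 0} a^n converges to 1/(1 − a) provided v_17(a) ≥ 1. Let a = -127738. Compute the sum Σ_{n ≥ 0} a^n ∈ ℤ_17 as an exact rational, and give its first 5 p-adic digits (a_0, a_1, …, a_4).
Σ a^n = 1/(1 − a) = 1/127739;  first 5 digits = (1, 0, 0, 8, 15)

v_17(a) = 3 ≥ 1, so the series converges in ℤ_17 to 1/(1 − a) = 1/(1 − (-127738)) = 1/127739. Expand this rational in ℤ_17: compute digits iteratively via d_i = x_i mod 17, x_{i+1} = (x_i − d_i)/17. The first 5 digits are (1, 0, 0, 8, 15).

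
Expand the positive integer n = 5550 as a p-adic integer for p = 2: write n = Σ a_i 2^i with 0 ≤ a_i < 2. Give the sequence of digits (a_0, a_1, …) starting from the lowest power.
(a_0, a_1, …) = (0, 1, 1, 1, 0, 1, 0, 1, 1, 0, 1, 0, 1)

Repeated division by 2 gives the digits low-to-high: 5550 = 1·2^1 + 1·2^2 + 1·2^3 + 1·2^5 + 1·2^7 + 1·2^8 + 1·2^10 + 1·2^12. Digit sequence: (0, 1, 1, 1, 0, 1, 0, 1, 1, 0, 1, 0, 1).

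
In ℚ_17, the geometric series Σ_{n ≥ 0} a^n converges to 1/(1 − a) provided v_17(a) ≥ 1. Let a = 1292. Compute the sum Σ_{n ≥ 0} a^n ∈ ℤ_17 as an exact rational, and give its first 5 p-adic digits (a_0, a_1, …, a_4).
Σ a^n = 1/(1 − a) = -1/1291;  first 5 digits = (1, 8, 0, 2, 1)

v_17(a) = 1 ≥ 1, so the series converges in ℤ_17 to 1/(1 − a) = 1/(1 − 1292) = -1/1291. Expand this rational in ℤ_17: compute digits iteratively via d_i = x_i mod 17, x_{i+1} = (x_i − d_i)/17. The first 5 digits are (1, 8, 0, 2, 1).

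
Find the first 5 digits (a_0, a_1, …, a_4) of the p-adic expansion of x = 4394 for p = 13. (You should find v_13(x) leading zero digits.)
(a_0, …, a_4) = (0, 0, 0, 2, 0)

v_13(4394) = 3, so a_0 = ... = a_2 = 0. Factor out: x = 13^3 · u with u = 2 a unit in ℤ_13. Expand u iteratively via a_{v+i} = u_i mod 13, u_{i+1} = (u_i − a_{v+i})/13:
  u_0 = 2;  a_3 = 2;  u_1 = (u_0 − 2)/13 = 0
  u_1 = 0;  a_4 = 0;  u_2 = (u_1 − 0)/13 = 0
Digits: (0, 0, 0, 2, 0).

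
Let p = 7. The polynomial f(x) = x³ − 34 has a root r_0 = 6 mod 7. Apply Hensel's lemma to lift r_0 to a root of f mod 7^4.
r_3 = 1252 (mod 2401)

Hensel: r_{i+1} = r_i − f(r_i)/f′(r_i) mod 7^{i+2}, where f′(x) = 3x². Iterate:
  r_0 = 6 (mod 7)
  r_1 = 27 (mod 49)
  r_2 = 223 (mod 343)
  r_3 = 1252 (mod 2401)
Final: r = 1252 with f(r) ≡ 0 mod 7^4.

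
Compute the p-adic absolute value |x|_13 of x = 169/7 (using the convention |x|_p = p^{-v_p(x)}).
|169/7|_13 = 1/169

Step 1 — compute v_13(x) by factoring powers of 13 out of the numerator and denominator: v_13(169/7) = 2. Step 2 — apply |x|_p = p^{-v_p(x)} = 13^{-2} = 1/169.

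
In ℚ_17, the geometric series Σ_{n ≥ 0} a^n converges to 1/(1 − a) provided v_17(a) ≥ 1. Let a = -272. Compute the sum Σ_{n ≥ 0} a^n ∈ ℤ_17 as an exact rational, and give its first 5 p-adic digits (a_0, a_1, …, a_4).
Σ a^n = 1/(1 − a) = 1/273;  first 5 digits = (1, 1, 0, 16, 15)

v_17(a) = 1 ≥ 1, so the series converges in ℤ_17 to 1/(1 − a) = 1/(1 − (-272)) = 1/273. Expand this rational in ℤ_17: compute digits iteratively via d_i = x_i mod 17, x_{i+1} = (x_i − d_i)/17. The first 5 digits are (1, 1, 0, 16, 15).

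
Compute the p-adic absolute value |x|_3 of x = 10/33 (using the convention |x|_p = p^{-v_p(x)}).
|10/33|_3 = 3

Step 1 — compute v_3(x) by factoring powers of 3 out of the numerator and denominator: v_3(10/33) = -1. Step 2 — apply |x|_p = p^{-v_p(x)} = 3^{1} = 3.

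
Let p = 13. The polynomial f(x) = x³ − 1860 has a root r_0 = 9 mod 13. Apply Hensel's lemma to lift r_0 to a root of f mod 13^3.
r_2 = 22 (mod 2197)

Hensel: r_{i+1} = r_i − f(r_i)/f′(r_i) mod 13^{i+2}, where f′(x) = 3x². Iterate:
  r_0 = 9 (mod 13)
  r_1 = 22 (mod 169)
  r_2 = 22 (mod 2197)
Final: r = 22 with f(r) ≡ 0 mod 13^3.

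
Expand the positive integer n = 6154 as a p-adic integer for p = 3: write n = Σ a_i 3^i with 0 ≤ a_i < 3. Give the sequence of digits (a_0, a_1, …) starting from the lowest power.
(a_0, a_1, …) = (1, 2, 2, 2, 0, 1, 2, 2)

Repeated division by 3 gives the digits low-to-high: 6154 = 1 + 2·3^1 + 2·3^2 + 2·3^3 + 1·3^5 + 2·3^6 + 2·3^7. Digit sequence: (1, 2, 2, 2, 0, 1, 2, 2).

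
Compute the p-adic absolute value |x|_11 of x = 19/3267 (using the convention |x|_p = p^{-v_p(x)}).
|19/3267|_11 = 121

Step 1 — compute v_11(x) by factoring powers of 11 out of the numerator and denominator: v_11(19/3267) = -2. Step 2 — apply |x|_p = p^{-v_p(x)} = 11^{2} = 121.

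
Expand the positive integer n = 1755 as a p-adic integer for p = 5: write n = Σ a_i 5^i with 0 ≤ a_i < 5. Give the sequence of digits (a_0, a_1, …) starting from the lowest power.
(a_0, a_1, …) = (0, 1, 0, 4, 2)

Repeated division by 5 gives the digits low-to-high: 1755 = 1·5^1 + 4·5^3 + 2·5^4. Digit sequence: (0, 1, 0, 4, 2).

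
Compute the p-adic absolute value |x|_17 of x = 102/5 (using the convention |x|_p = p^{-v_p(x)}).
|102/5|_17 = 1/17

Step 1 — compute v_17(x) by factoring powers of 17 out of the numerator and denominator: v_17(102/5) = 1. Step 2 — apply |x|_p = p^{-v_p(x)} = 17^{-1} = 1/17.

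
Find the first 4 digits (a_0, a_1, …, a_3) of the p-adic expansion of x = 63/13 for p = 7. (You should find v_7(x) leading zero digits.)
(a_0, …, a_3) = (0, 5, 1, 3)

v_7(63/13) = 1, so a_0 = ... = a_0 = 0. Factor out: x = 7^1 · u with u = 9/13 a unit in ℤ_7. Expand u iteratively via a_{v+i} = u_i mod 7, u_{i+1} = (u_i − a_{v+i})/7:
  u_0 = 9/13;  a_1 = 5;  u_1 = (u_0 − 5)/7 = -8/13
  u_1 = -8/13;  a_2 = 1;  u_2 = (u_1 − 1)/7 = -3/13
  u_2 = -3/13;  a_3 = 3;  u_3 = (u_2 − 3)/7 = -6/13
Digits: (0, 5, 1, 3).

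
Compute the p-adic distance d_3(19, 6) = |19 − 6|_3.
d_3(19, 6) = 1

Step 1 — x − y = 19 − 6 = 13. Step 2 — v_3(13) = 0 (factor: 13 = (3^0 · 13); the sign does not affect v_p). Step 3 — |x − y|_3 = 3^{0} = 1.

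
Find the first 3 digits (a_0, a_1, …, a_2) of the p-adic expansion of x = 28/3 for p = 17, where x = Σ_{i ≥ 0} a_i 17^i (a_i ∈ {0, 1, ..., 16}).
(a_0, …, a_2) = (15, 11, 5)

v_17(28/3) = 0 (numerator and denominator both coprime to 17), so x ∈ ℤ_17^×. Compute digits iteratively via a_i = x_i mod 17, x_{i+1} = (x_i − a_i)/17, with x_0 = x:
  x_0 = 28/3;  a_0 = 15;  x_1 = (x_0 − 15)/17 = -1/3
  x_1 = -1/3;  a_1 = 11;  x_2 = (x_1 − 11)/17 = -2/3
  x_2 = -2/3;  a_2 = 5;  x_3 = (x_2 − 5)/17 = -1/3
Digits: (15, 11, 5).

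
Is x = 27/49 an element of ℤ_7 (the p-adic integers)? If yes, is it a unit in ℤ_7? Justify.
x ∉ ℤ_7 (v_7(x) = -2 < 0)

ℤ_7 = {x ∈ ℚ_7 : v_7(x) ≥ 0} and ℤ_7^× = {x ∈ ℤ_7 : v_7(x) = 0}. Here v_7(27/49) = v_7(num) − v_7(den) = -2; compare against these criteria.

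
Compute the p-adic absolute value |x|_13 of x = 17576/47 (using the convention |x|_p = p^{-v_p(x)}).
|17576/47|_13 = 1/2197

Step 1 — compute v_13(x) by factoring powers of 13 out of the numerator and denominator: v_13(17576/47) = 3. Step 2 — apply |x|_p = p^{-v_p(x)} = 13^{-3} = 1/2197.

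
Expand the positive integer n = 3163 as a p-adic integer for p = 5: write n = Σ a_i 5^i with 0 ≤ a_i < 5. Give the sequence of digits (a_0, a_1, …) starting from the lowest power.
(a_0, a_1, …) = (3, 2, 1, 0, 0, 1)

Repeated division by 5 gives the digits low-to-high: 3163 = 3 + 2·5^1 + 1·5^2 + 1·5^5. Digit sequence: (3, 2, 1, 0, 0, 1).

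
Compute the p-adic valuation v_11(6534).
v_11(6534) = 2

v_11(n) is the largest exponent k such that 11^k divides n. Factor out: 6534 = 11^2 · 54. (Sign doesn't affect v_p.) So v_11(6534) = 2.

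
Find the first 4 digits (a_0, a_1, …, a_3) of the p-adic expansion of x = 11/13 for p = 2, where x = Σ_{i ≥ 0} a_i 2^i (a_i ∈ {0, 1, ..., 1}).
(a_0, …, a_3) = (1, 1, 1, 0)

v_2(11/13) = 0 (numerator and denominator both coprime to 2), so x ∈ ℤ_2^×. Compute digits iteratively via a_i = x_i mod 2, x_{i+1} = (x_i − a_i)/2, with x_0 = x:
  x_0 = 11/13;  a_0 = 1;  x_1 = (x_0 − 1)/2 = -1/13
  x_1 = -1/13;  a_1 = 1;  x_2 = (x_1 − 1)/2 = -7/13
  x_2 = -7/13;  a_2 = 1;  x_3 = (x_2 − 1)/2 = -10/13
  x_3 = -10/13;  a_3 = 0;  x_4 = (x_3 − 0)/2 = -5/13
Digits: (1, 1, 1, 0).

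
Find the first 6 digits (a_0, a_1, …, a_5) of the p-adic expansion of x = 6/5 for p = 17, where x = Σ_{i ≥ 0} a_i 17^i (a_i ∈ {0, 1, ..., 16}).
(a_0, …, a_5) = (8, 3, 10, 13, 6, 3)

v_17(6/5) = 0 (numerator and denominator both coprime to 17), so x ∈ ℤ_17^×. Compute digits iteratively via a_i = x_i mod 17, x_{i+1} = (x_i − a_i)/17, with x_0 = x:
  x_0 = 6/5;  a_0 = 8;  x_1 = (x_0 − 8)/17 = -2/5
  x_1 = -2/5;  a_1 = 3;  x_2 = (x_1 − 3)/17 = -1/5
  x_2 = -1/5;  a_2 = 10;  x_3 = (x_2 − 10)/17 = -3/5
  x_3 = -3/5;  a_3 = 13;  x_4 = (x_3 − 13)/17 = -4/5
  x_4 = -4/5;  a_4 = 6;  x_5 = (x_4 − 6)/17 = -2/5
  x_5 = -2/5;  a_5 = 3;  x_6 = (x_5 − 3)/17 = -1/5
Digits: (8, 3, 10, 13, 6, 3).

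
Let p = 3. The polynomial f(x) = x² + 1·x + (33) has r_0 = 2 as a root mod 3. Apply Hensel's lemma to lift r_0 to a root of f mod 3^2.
r_1 = 5 (mod 9)

Hensel: r_{i+1} = r_i − f(r_i)·(f′(r_i))^{-1} mod 3^{i+2}, f′(x) = 2x + 1. Iterate:
  r_0 = 2 (mod 3)
  r_1 = 5 (mod 9)
Final: r = 5 satisfies f(r) ≡ 0 mod 3^2.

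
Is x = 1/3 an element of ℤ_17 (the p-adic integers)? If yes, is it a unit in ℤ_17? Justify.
x ∈ ℤ_17^× (unit); v_17(x) = 0

ℤ_17 = {x ∈ ℚ_17 : v_17(x) ≥ 0} and ℤ_17^× = {x ∈ ℤ_17 : v_17(x) = 0}. Here v_17(1/3) = v_17(num) − v_17(den) = 0; compare against these criteria.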